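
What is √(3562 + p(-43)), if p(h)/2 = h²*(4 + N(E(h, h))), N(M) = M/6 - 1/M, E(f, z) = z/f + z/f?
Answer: √159639/3 ≈ 133.18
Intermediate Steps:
E(f, z) = 2*z/f
N(M) = -1/M + M/6 (N(M) = M*(⅙) - 1/M = M/6 - 1/M = -1/M + M/6)
p(h) = 23*h²/3 (p(h) = 2*(h²*(4 + (-1/(2*h/h) + (2*h/h)/6))) = 2*(h²*(4 + (-1/2 + (⅙)*2))) = 2*(h²*(4 + (-1*½ + ⅓))) = 2*(h²*(4 + (-½ + ⅓))) = 2*(h²*(4 - ⅙)) = 2*(h²*(23/6)) = 2*(23*h²/6) = 23*h²/3)
√(3562 + p(-43)) = √(3562 + (23/3)*(-43)²) = √(3562 + (23/3)*1849) = √(3562 + 42527/3) = √(53213/3) = √159639/3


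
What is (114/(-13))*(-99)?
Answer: 11286/13 ≈ 868.15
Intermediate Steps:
(114/(-13))*(-99) = -1/13*114*(-99) = -114/13*(-99) = 11286/13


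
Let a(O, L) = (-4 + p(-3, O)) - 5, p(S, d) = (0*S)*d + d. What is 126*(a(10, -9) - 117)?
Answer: -14616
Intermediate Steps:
p(S, d) = d (p(S, d) = 0*d + d = 0 + d = d)
a(O, L) = -9 + O (a(O, L) = (-4 + O) - 5 = -9 + O)
126*(a(10, -9) - 117) = 126*((-9 + 10) - 117) = 126*(1 - 117) = 126*(-116) = -14616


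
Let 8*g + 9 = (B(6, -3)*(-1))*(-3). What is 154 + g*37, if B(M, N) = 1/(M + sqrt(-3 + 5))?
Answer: 1952/17 - 111*sqrt(2)/272 ≈ 114.25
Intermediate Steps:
B(M, N) = 1/(M + sqrt(2))
g = -9/8 + 3/(8*(6 + sqrt(2))) (g = -9/8 + ((-1/(6 + sqrt(2)))*(-3))/8 = -9/8 + (-1/(6 + sqrt(2))*(-3))/8 = -9/8 + (3/(6 + sqrt(2)))/8 = -9/8 + 3/(8*(6 + sqrt(2))) ≈ -1.0744)
154 + g*37 = 154 + (-18/17 - 3*sqrt(2)/272)*37 = 154 + (-666/17 - 111*sqrt(2)/272) = 1952/17 - 111*sqrt(2)/272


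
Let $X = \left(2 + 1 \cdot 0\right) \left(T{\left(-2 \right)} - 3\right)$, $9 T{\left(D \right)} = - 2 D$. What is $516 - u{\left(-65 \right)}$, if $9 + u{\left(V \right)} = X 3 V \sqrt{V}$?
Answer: $525 - \frac{2990 i \sqrt{65}}{3} \approx 525.0 - 8035.4 i$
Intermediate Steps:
$T{\left(D \right)} = - \frac{2 D}{9}$ ($T{\left(D \right)} = \frac{\left(-2\right) D}{9} = - \frac{2 D}{9}$)
$X = - \frac{46}{9}$ ($X = \left(2 + 1 \cdot 0\right) \left(\left(- \frac{2}{9}\right) \left(-2\right) - 3\right) = \left(2 + 0\right) \left(\frac{4}{9} - 3\right) = 2 \left(- \frac{23}{9}\right) = - \frac{46}{9} \approx -5.1111$)
$u{\left(V \right)} = -9 - \frac{46 V^{\frac{3}{2}}}{3}$ ($u{\left(V \right)} = -9 + \left(- \frac{46}{9}\right) 3 V \sqrt{V} = -9 - \frac{46 V^{\frac{3}{2}}}{3}$)
$516 - u{\left(-65 \right)} = 516 - \left(-9 - \frac{46 \left(-65\right)^{\frac{3}{2}}}{3}\right) = 516 - \left(-9 - \frac{46 \left(- 65 i \sqrt{65}\right)}{3}\right) = 516 - \left(-9 + \frac{2990 i \sqrt{65}}{3}\right) = 516 + \left(9 - \frac{2990 i \sqrt{65}}{3}\right) = 525 - \frac{2990 i \sqrt{65}}{3}$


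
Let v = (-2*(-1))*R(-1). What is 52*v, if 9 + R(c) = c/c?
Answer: -832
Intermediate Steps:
R(c) = -8 (R(c) = -9 + c/c = -9 + 1 = -8)
v = -16 (v = -2*(-1)*(-8) = 2*(-8) = -16)
52*v = 52*(-16) = -832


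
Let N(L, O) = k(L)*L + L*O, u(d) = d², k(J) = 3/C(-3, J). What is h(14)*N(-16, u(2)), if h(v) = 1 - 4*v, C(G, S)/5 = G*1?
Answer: 3344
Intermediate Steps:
C(G, S) = 5*G (C(G, S) = 5*(G*1) = 5*G)
k(J) = -⅕ (k(J) = 3/((5*(-3))) = 3/(-15) = 3*(-1/15) = -⅕)
N(L, O) = -L/5 + L*O
h(14)*N(-16, u(2)) = (1 - 4*14)*(-16*(-⅕ + 2²)) = (1 - 56)*(-16*(-⅕ + 4)) = -(-880)*19/5 = -55*(-304/5) = 3344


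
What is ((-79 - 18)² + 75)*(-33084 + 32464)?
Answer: -5880080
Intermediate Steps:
((-79 - 18)² + 75)*(-33084 + 32464) = ((-97)² + 75)*(-620) = (9409 + 75)*(-620) = 9484*(-620) = -5880080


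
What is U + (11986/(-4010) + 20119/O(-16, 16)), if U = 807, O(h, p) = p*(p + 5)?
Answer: 581984707/673680 ≈ 863.89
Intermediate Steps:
O(h, p) = p*(5 + p)
U + (11986/(-4010) + 20119/O(-16, 16)) = 807 + (11986/(-4010) + 20119/((16*(5 + 16)))) = 807 + (11986*(-1/4010) + 20119/((16*21))) = 807 + (-5993/2005 + 20119/336) = 807 + 38324947/673680 = 581984707/673680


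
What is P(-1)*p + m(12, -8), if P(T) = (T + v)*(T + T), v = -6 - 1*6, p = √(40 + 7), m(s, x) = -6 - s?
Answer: -18 + 26*√47 ≈ 160.25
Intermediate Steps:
p = √47 ≈ 6.8557
v = -12 (v = -6 - 6 = -12)
P(T) = 2*T*(-12 + T) (P(T) = (T - 12)*(T + T) = (-12 + T)*(2*T) = 2*T*(-12 + T))
P(-1)*p + m(12, -8) = (2*(-1)*(-12 - 1))*√47 + (-6 - 1*12) = (2*(-1)*(-13))*√47 + (-6 - 12) = 26*√47 - 18 = -18 + 26*√47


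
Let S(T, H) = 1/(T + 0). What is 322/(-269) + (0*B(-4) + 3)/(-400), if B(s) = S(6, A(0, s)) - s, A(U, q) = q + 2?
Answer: -129607/107600 ≈ -1.2045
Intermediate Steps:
A(U, q) = 2 + q
S(T, H) = 1/T
B(s) = ⅙ - s (B(s) = 1/6 - s = ⅙ - s)
322/(-269) + (0*B(-4) + 3)/(-400) = 322/(-269) + (0*(⅙ - 1*(-4)) + 3)/(-400) = 322*(-1/269) + (0*(⅙ + 4) + 3)*(-1/400) = -322/269 + (0*(25/6) + 3)*(-1/400) = -322/269 + (0 + 3)*(-1/400) = -322/269 + 3*(-1/400) = -322/269 - 3/400 = -129607/107600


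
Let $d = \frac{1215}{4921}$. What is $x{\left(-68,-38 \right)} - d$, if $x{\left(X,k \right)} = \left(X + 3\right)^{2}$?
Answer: $\frac{20790010}{4921} \approx 4224.8$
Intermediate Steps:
$x{\left(X,k \right)} = \left(3 + X\right)^{2}$
$d = \frac{1215}{4921}$ ($d = 1215 \cdot \frac{1}{4921} = \frac{1215}{4921} \approx 0.2469$)
$x{\left(-68,-38 \right)} - d = \left(3 - 68\right)^{2} - \frac{1215}{4921} = \left(-65\right)^{2} - \frac{1215}{4921} = 4225 - \frac{1215}{4921} = \frac{20790010}{4921}$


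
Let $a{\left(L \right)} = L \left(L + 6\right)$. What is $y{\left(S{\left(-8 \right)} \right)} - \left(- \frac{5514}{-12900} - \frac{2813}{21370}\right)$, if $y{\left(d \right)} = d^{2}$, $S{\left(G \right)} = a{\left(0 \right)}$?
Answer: $- \frac{679554}{2297275} \approx -0.29581$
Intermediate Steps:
$a{\left(L \right)} = L \left(6 + L\right)$
$S{\left(G \right)} = 0$ ($S{\left(G \right)} = 0 \left(6 + 0\right) = 0 \cdot 6 = 0$)
$y{\left(S{\left(-8 \right)} \right)} - \left(- \frac{5514}{-12900} - \frac{2813}{21370}\right) = 0^{2} - \left(- \frac{5514}{-12900} - \frac{2813}{21370}\right) = 0 - \left(\left(-5514\right) \left(- \frac{1}{12900}\right) - \frac{2813}{21370}\right) = 0 - \left(\frac{919}{2150} - \frac{2813}{21370}\right) = 0 - \frac{679554}{2297275} = - \frac{679554}{2297275}$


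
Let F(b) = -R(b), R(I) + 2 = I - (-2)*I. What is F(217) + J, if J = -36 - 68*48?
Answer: -3949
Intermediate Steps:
R(I) = -2 + 3*I (R(I) = -2 + (I - (-2)*I) = -2 + (I + 2*I) = -2 + 3*I)
J = -3300 (J = -36 - 3264 = -3300)
F(b) = 2 - 3*b (F(b) = -(-2 + 3*b) = 2 - 3*b)
F(217) + J = (2 - 3*217) - 3300 = (2 - 651) - 3300 = -649 - 3300 = -3949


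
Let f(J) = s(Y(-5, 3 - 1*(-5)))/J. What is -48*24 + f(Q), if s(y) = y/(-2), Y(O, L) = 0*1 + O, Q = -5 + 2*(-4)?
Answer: -29957/26 ≈ -1152.2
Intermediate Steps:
Q = -13 (Q = -5 - 8 = -13)
Y(O, L) = O (Y(O, L) = 0 + O = O)
s(y) = -y/2 (s(y) = y*(-½) = -y/2)
f(J) = 5/(2*J) (f(J) = (-½*(-5))/J = 5/(2*J))
-48*24 + f(Q) = -48*24 + (5/2)/(-13) = -1152 + (5/2)*(-1/13) = -1152 - 5/26 = -29957/26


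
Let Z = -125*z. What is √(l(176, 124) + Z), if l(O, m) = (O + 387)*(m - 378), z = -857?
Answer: I*√35877 ≈ 189.41*I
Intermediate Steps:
l(O, m) = (-378 + m)*(387 + O) (l(O, m) = (387 + O)*(-378 + m) = (-378 + m)*(387 + O))
Z = 107125 (Z = -125*(-857) = 107125)
√(l(176, 124) + Z) = √((-146286 - 378*176 + 387*124 + 176*124) + 107125) = √((-146286 - 66528 + 47988 + 21824) + 107125) = √(-143002 + 107125) = √(-35877) = I*√35877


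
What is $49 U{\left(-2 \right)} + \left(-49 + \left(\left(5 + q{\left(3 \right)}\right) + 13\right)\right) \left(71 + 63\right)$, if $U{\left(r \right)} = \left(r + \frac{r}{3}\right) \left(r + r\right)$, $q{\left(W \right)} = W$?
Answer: $- \frac{9688}{3} \approx -3229.3$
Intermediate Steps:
$U{\left(r \right)} = \frac{8 r^{2}}{3}$ ($U{\left(r \right)} = \left(r + r \frac{1}{3}\right) 2 r = \left(r + \frac{r}{3}\right) 2 r = \frac{4 r}{3} \cdot 2 r = \frac{8 r^{2}}{3}$)
$49 U{\left(-2 \right)} + \left(-49 + \left(\left(5 + q{\left(3 \right)}\right) + 13\right)\right) \left(71 + 63\right) = 49 \frac{8 \left(-2\right)^{2}}{3} + \left(-49 + \left(\left(5 + 3\right) + 13\right)\right) \left(71 + 63\right) = 49 \cdot \frac{8}{3} \cdot 4 + \left(-49 + \left(8 + 13\right)\right) 134 = 49 \cdot \frac{32}{3} + \left(-49 + 21\right) 134 = \frac{1568}{3} - 3752 = - \frac{9688}{3}$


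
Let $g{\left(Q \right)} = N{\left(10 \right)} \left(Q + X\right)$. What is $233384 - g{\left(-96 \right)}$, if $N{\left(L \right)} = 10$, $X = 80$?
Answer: $233544$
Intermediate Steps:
$g{\left(Q \right)} = 800 + 10 Q$ ($g{\left(Q \right)} = 10 \left(Q + 80\right) = 10 \left(80 + Q\right) = 800 + 10 Q$)
$233384 - g{\left(-96 \right)} = 233384 - \left(800 + 10 \left(-96\right)\right) = 233384 - \left(800 - 960\right) = 233384 - -160 = 233384 + 160 = 233544$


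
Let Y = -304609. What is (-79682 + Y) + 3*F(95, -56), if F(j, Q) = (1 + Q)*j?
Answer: -399966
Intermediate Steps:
F(j, Q) = j*(1 + Q)
(-79682 + Y) + 3*F(95, -56) = (-79682 - 304609) + 3*(95*(1 - 56)) = -384291 + 3*(95*(-55)) = -384291 + 3*(-5225) = -384291 - 15675 = -399966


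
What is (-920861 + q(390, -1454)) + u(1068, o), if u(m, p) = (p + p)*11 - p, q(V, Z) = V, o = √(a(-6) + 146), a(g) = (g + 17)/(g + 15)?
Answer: -920471 + 35*√53 ≈ -9.2022e+5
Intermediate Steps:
a(g) = (17 + g)/(15 + g)
o = 5*√53/3 (o = √((17 - 6)/(15 - 6) + 146) = √(11/9 + 146) = √(1325/9) = 5*√53/3 ≈ 12.134)
u(m, p) = 21*p (u(m, p) = (2*p)*11 - p = 22*p - p = 21*p)
(-920861 + q(390, -1454)) + u(1068, o) = (-920861 + 390) + 21*(5*√53/3) = -920471 + 35*√53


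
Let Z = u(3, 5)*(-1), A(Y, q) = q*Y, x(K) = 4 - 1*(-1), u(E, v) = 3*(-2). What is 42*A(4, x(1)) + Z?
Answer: 846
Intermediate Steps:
u(E, v) = -6
x(K) = 5 (x(K) = 4 + 1 = 5)
A(Y, q) = Y*q
Z = 6 (Z = -6*(-1) = 6)
42*A(4, x(1)) + Z = 42*(4*5) + 6 = 42*20 + 6 = 840 + 6 = 846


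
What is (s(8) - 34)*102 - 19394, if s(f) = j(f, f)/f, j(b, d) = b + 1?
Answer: -90989/4 ≈ -22747.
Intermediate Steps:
j(b, d) = 1 + b
s(f) = (1 + f)/f
(s(8) - 34)*102 - 19394 = ((1 + 8)/8 - 34)*102 - 19394 = ((1/8)*9 - 34)*102 - 19394 = (9/8 - 34)*102 - 19394 = -263/8*102 - 19394 = -13413/4 - 19394 = -90989/4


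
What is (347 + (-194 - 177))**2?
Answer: 576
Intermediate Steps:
(347 + (-194 - 177))**2 = (347 - 371)**2 = (-24)**2 = 576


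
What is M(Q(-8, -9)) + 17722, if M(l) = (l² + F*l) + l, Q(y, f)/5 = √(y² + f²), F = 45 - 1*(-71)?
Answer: 21347 + 585*√145 ≈ 28391.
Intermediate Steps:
F = 116 (F = 45 + 71 = 116)
Q(y, f) = 5*√(f² + y²) (Q(y, f) = 5*√(y² + f²) = 5*√(f² + y²))
M(l) = l² + 117*l (M(l) = (l² + 116*l) + l = l² + 117*l)
M(Q(-8, -9)) + 17722 = (5*√((-9)² + (-8)²))*(117 + 5*√((-9)² + (-8)²)) + 17722 = (5*√(81 + 64))*(117 + 5*√(81 + 64)) + 17722 = (5*√145)*(117 + 5*√145) + 17722 = 5*√145*(117 + 5*√145) + 17722 = 17722 + 5*√145*(117 + 5*√145)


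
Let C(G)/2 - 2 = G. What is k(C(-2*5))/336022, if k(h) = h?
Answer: -8/168011 ≈ -4.7616e-5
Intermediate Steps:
C(G) = 4 + 2*G
k(C(-2*5))/336022 = (4 + 2*(-2*5))/336022 = (4 + 2*(-10))*(1/336022) = (4 - 20)*(1/336022) = -16*1/336022 = -8/168011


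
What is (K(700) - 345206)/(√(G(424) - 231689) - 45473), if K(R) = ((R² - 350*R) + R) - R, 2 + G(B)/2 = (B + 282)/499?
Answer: 59836238199/27156439057 + 2637*I*√57691084105/27156439057 ≈ 2.2034 + 0.023323*I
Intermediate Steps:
G(B) = -1432/499 + 2*B/499 (G(B) = -4 + 2*((B + 282)/499) = -4 + 2*((282 + B)*(1/499)) = -4 + 2*(282/499 + B/499) = -4 + (564/499 + 2*B/499) = -1432/499 + 2*B/499)
K(R) = R² - 350*R (K(R) = (R² - 349*R) - R = R² - 350*R)
(K(700) - 345206)/(√(G(424) - 231689) - 45473) = (700*(-350 + 700) - 345206)/(√((-1432/499 + (2/499)*424) - 231689) - 45473) = (700*350 - 345206)/(√((-1432/499 + 848/499) - 231689) - 45473) = (245000 - 345206)/(√(-584/499 - 231689) - 45473) = -100206/(√(-115613395/499) - 45473) = -100206/(I*√57691084105/499 - 45473) = -100206/(-45473 + I*√57691084105/499)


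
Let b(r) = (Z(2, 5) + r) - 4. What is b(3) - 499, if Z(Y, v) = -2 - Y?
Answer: -504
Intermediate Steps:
b(r) = -8 + r (b(r) = ((-2 - 1*2) + r) - 4 = ((-2 - 2) + r) - 4 = (-4 + r) - 4 = -8 + r)
b(3) - 499 = (-8 + 3) - 499 = -5 - 499 = -504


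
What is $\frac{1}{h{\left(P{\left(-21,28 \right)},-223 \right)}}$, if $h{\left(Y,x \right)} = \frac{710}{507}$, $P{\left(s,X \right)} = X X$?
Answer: $\frac{507}{710} \approx 0.71408$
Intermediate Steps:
$P{\left(s,X \right)} = X^{2}$
$h{\left(Y,x \right)} = \frac{710}{507}$ ($h{\left(Y,x \right)} = 710 \cdot \frac{1}{507} = \frac{710}{507}$)
$\frac{1}{h{\left(P{\left(-21,28 \right)},-223 \right)}} = \frac{1}{\frac{710}{507}} = \frac{507}{710}$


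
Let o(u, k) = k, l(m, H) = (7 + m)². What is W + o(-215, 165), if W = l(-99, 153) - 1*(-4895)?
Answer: 13524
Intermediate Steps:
W = 13359 (W = (7 - 99)² - 1*(-4895) = (-92)² + 4895 = 8464 + 4895 = 13359)
W + o(-215, 165) = 13359 + 165 = 13524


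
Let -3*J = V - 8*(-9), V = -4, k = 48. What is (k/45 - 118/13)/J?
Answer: 781/2210 ≈ 0.35339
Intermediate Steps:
J = -68/3 (J = -(-4 - 8*(-9))/3 = -(-4 + 72)/3 = -⅓*68 = -68/3 ≈ -22.667)
(k/45 - 118/13)/J = (48/45 - 118/13)/(-68/3) = (48*(1/45) - 118*1/13)*(-3/68) = (16/15 - 118/13)*(-3/68) = -1562/195*(-3/68) = 781/2210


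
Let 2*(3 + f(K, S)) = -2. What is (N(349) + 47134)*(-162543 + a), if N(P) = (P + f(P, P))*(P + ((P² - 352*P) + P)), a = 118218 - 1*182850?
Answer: 16645339425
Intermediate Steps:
f(K, S) = -4 (f(K, S) = -3 + (½)*(-2) = -3 - 1 = -4)
a = -64632 (a = 118218 - 182850 = -64632)
N(P) = (-4 + P)*(P² - 350*P) (N(P) = (P - 4)*(P + ((P² - 352*P) + P)) = (-4 + P)*(P + (P² - 351*P)) = (-4 + P)*(P² - 350*P))
(N(349) + 47134)*(-162543 + a) = (349*(1400 + 349² - 354*349) + 47134)*(-162543 - 64632) = (349*(1400 + 121801 - 123546) + 47134)*(-227175) = (349*(-345) + 47134)*(-227175) = (-120405 + 47134)*(-227175) = -73271*(-227175) = 16645339425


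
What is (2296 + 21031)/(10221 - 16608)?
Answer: -23327/6387 ≈ -3.6523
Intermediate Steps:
(2296 + 21031)/(10221 - 16608) = 23327/(-6387) = 23327*(-1/6387) = -23327/6387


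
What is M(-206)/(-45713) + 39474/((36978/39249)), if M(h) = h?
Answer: 11803974233501/281729219 ≈ 41898.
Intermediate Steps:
M(-206)/(-45713) + 39474/((36978/39249)) = -206/(-45713) + 39474/((36978/39249)) = -206*(-1/45713) + 39474/((36978*(1/39249))) = 206/45713 + 39474/(12326/13083) = 206/45713 + 39474*(13083/12326) = 206/45713 + 258219171/6163 = 11803974233501/281729219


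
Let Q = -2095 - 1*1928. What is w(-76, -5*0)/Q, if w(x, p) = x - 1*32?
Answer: 4/149 ≈ 0.026846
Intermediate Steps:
w(x, p) = -32 + x (w(x, p) = x - 32 = -32 + x)
Q = -4023 (Q = -2095 - 1928 = -4023)
w(-76, -5*0)/Q = (-32 - 76)/(-4023) = -108*(-1/4023) = 4/149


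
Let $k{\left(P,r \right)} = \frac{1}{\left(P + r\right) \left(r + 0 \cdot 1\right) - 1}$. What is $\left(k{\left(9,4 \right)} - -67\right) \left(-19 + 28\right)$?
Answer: $\frac{10254}{17} \approx 603.18$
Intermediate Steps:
$k{\left(P,r \right)} = \frac{1}{-1 + r \left(P + r\right)}$ ($k{\left(P,r \right)} = \frac{1}{\left(P + r\right) \left(r + 0\right) - 1} = \frac{1}{\left(P + r\right) r - 1} = \frac{1}{r \left(P + r\right) - 1} = \frac{1}{-1 + r \left(P + r\right)}$)
$\left(k{\left(9,4 \right)} - -67\right) \left(-19 + 28\right) = \left(\frac{1}{-1 + 4^{2} + 9 \cdot 4} - -67\right) \left(-19 + 28\right) = \left(\frac{1}{-1 + 16 + 36} + 67\right) 9 = \left(\frac{1}{51} + 67\right) 9 = \frac{3418}{51} \cdot 9 = \frac{10254}{17}$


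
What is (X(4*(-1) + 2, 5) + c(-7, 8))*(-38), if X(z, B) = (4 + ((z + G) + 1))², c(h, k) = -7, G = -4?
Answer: 228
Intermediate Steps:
X(z, B) = (1 + z)² (X(z, B) = (4 + ((z - 4) + 1))² = (4 + ((-4 + z) + 1))² = (4 + (-3 + z))² = (1 + z)²)
(X(4*(-1) + 2, 5) + c(-7, 8))*(-38) = ((1 + (4*(-1) + 2))² - 7)*(-38) = ((1 + (-4 + 2))² - 7)*(-38) = ((1 - 2)² - 7)*(-38) = ((-1)² - 7)*(-38) = (1 - 7)*(-38) = -6*(-38) = 228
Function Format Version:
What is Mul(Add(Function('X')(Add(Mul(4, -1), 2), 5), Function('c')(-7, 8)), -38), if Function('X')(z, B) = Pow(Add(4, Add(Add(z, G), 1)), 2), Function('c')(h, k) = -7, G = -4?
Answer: 228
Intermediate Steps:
Function('X')(z, B) = Pow(Add(1, z), 2) (Function('X')(z, B) = Pow(Add(4, Add(Add(z, -4), 1)), 2) = Pow(Add(4, Add(Add(-4, z), 1)), 2) = Pow(Add(4, Add(-3, z)), 2) = Pow(Add(1, z), 2))
Mul(Add(Function('X')(Add(Mul(4, -1), 2), 5), Function('c')(-7, 8)), -38) = Mul(Add(Pow(Add(1, Add(Mul(4, -1), 2)), 2), -7), -38) = Mul(Add(Pow(Add(1, Add(-4, 2)), 2), -7), -38) = Mul(Add(Pow(Add(1, -2), 2), -7), -38) = Mul(Add(Pow(-1, 2), -7), -38) = Mul(Add(1, -7), -38) = Mul(-6, -38) = 228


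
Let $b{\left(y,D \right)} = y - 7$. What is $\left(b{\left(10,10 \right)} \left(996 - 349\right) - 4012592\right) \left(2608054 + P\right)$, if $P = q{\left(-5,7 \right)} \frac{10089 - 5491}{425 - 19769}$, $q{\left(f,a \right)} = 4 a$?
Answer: $- \frac{25292201875059829}{2418} \approx -1.046 \cdot 10^{13}$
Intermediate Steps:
$b{\left(y,D \right)} = -7 + y$
$P = - \frac{16093}{2418}$ ($P = 4 \cdot 7 \frac{10089 - 5491}{425 - 19769} = 28 \frac{4598}{-19344} = 28 \cdot 4598 \left(- \frac{1}{19344}\right) = 28 \left(- \frac{2299}{9672}\right) = - \frac{16093}{2418} \approx -6.6555$)
$\left(b{\left(10,10 \right)} \left(996 - 349\right) - 4012592\right) \left(2608054 + P\right) = \left(\left(-7 + 10\right) \left(996 - 349\right) - 4012592\right) \left(2608054 - \frac{16093}{2418}\right) = \left(3 \cdot 647 - 4012592\right) \frac{6306258479}{2418} = \left(1941 - 4012592\right) \frac{6306258479}{2418} = \left(-4010651\right) \frac{6306258479}{2418} = - \frac{25292201875059829}{2418}$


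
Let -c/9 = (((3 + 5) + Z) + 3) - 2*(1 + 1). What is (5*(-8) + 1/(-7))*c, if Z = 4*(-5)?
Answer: -32877/7 ≈ -4696.7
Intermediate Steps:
Z = -20
c = 117 (c = -9*((((3 + 5) - 20) + 3) - 2*(1 + 1)) = -9*(((8 - 20) + 3) - 2*2) = -9*((-12 + 3) - 4) = -9*(-9 - 4) = -9*(-13) = 117)
(5*(-8) + 1/(-7))*c = (5*(-8) + 1/(-7))*117 = (-40 - ⅐)*117 = -281/7*117 = -32877/7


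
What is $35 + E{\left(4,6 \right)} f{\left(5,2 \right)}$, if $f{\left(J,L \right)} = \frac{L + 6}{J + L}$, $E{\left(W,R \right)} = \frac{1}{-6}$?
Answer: $\frac{731}{21} \approx 34.81$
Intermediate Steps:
$E{\left(W,R \right)} = - \frac{1}{6}$
$f{\left(J,L \right)} = \frac{6 + L}{J + L}$
$35 + E{\left(4,6 \right)} f{\left(5,2 \right)} = 35 - \frac{\frac{1}{5 + 2} \left(6 + 2\right)}{6} = 35 - \frac{\frac{1}{7} \cdot 8}{6} = 35 - \frac{4}{21} = \frac{731}{21}$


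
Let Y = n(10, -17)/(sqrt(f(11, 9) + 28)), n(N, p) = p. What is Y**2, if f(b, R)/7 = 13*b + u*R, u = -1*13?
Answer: 289/210 ≈ 1.3762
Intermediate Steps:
u = -13
f(b, R) = -91*R + 91*b (f(b, R) = 7*(13*b - 13*R) = 7*(-13*R + 13*b) = -91*R + 91*b)
Y = -17*sqrt(210)/210 (Y = -17/sqrt((-91*9 + 91*11) + 28) = -17/sqrt((-819 + 1001) + 28) = -17/sqrt(182 + 28) = -17*sqrt(210)/210 ≈ -1.1731)
Y**2 = (-17*sqrt(210)/210)**2 = 289/210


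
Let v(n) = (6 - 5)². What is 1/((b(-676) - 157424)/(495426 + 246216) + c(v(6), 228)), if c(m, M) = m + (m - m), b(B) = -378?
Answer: 370821/291920 ≈ 1.2703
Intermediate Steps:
v(n) = 1 (v(n) = 1² = 1)
c(m, M) = m (c(m, M) = m + 0 = m)
1/((b(-676) - 157424)/(495426 + 246216) + c(v(6), 228)) = 1/((-378 - 157424)/(495426 + 246216) + 1) = 1/(-157802/741642 + 1) = 1/(-157802*1/741642 + 1) = 1/(-78901/370821 + 1) = 1/(291920/370821) = 370821/291920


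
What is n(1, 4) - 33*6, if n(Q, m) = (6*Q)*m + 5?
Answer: -169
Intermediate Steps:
n(Q, m) = 5 + 6*Q*m (n(Q, m) = 6*Q*m + 5 = 5 + 6*Q*m)
n(1, 4) - 33*6 = (5 + 6*1*4) - 33*6 = (5 + 24) - 198 = 29 - 198 = -169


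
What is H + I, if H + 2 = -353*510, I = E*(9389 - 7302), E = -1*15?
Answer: -211337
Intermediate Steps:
E = -15
I = -31305 (I = -15*(9389 - 7302) = -15*2087 = -31305)
H = -180032 (H = -2 - 353*510 = -2 - 180030 = -180032)
H + I = -180032 - 31305 = -211337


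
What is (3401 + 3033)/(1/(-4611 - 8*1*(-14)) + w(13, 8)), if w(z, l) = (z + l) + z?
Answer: 28946566/152965 ≈ 189.24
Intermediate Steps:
w(z, l) = l + 2*z (w(z, l) = (l + z) + z = l + 2*z)
(3401 + 3033)/(1/(-4611 - 8*1*(-14)) + w(13, 8)) = (3401 + 3033)/(1/(-4611 - 8*1*(-14)) + (8 + 2*13)) = 6434/(1/(-4611 - 8*(-14)) + (8 + 26)) = 6434/(1/(-4611 + 112) + 34) = 6434/(1/(-4499) + 34) = 6434/(-1/4499 + 34) = 6434/(152965/4499) = 6434*(4499/152965) = 28946566/152965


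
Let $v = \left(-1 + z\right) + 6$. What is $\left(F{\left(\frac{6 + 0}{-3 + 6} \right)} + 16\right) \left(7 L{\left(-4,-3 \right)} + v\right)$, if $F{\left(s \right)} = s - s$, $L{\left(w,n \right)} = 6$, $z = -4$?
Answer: $688$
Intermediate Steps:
$v = 1$ ($v = \left(-1 - 4\right) + 6 = -5 + 6 = 1$)
$F{\left(s \right)} = 0$
$\left(F{\left(\frac{6 + 0}{-3 + 6} \right)} + 16\right) \left(7 L{\left(-4,-3 \right)} + v\right) = \left(0 + 16\right) \left(7 \cdot 6 + 1\right) = 16 \left(42 + 1\right) = 16 \cdot 43 = 688$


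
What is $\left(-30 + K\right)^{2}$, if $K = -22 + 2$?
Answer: $2500$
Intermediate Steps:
$K = -20$
$\left(-30 + K\right)^{2} = \left(-30 - 20\right)^{2} = \left(-50\right)^{2} = 2500$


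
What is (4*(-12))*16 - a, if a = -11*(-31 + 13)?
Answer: -966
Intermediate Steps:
a = 198 (a = -11*(-18) = 198)
(4*(-12))*16 - a = (4*(-12))*16 - 1*198 = -48*16 - 198 = -768 - 198 = -966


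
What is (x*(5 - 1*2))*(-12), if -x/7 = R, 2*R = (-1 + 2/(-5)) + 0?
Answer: -882/5 ≈ -176.40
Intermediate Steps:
R = -7/10 (R = ((-1 + 2/(-5)) + 0)/2 = ((-1 + 2*(-1/5)) + 0)/2 = ((-1 - 2/5) + 0)/2 = (-7/5 + 0)/2 = (1/2)*(-7/5) = -7/10 ≈ -0.70000)
x = 49/10 (x = -7*(-7/10) = 49/10 ≈ 4.9000)
(x*(5 - 1*2))*(-12) = (49*(5 - 1*2)/10)*(-12) = (49*(5 - 2)/10)*(-12) = ((49/10)*3)*(-12) = (147/10)*(-12) = -882/5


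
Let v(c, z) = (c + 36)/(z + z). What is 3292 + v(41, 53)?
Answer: 349029/106 ≈ 3292.7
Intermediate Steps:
v(c, z) = (36 + c)/(2*z) (v(c, z) = (36 + c)/((2*z)) = (36 + c)*(1/(2*z)) = (36 + c)/(2*z))
3292 + v(41, 53) = 3292 + (½)*(36 + 41)/53 = 3292 + (½)*(1/53)*77 = 3292 + 77/106 = 349029/106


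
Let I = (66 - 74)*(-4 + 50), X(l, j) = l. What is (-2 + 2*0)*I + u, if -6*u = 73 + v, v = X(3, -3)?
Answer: 2170/3 ≈ 723.33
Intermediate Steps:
v = 3
I = -368 (I = -8*46 = -368)
u = -38/3 (u = -(73 + 3)/6 = -⅙*76 = -38/3 ≈ -12.667)
(-2 + 2*0)*I + u = (-2 + 2*0)*(-368) - 38/3 = (-2 + 0)*(-368) - 38/3 = -2*(-368) - 38/3 = 736 - 38/3 = 2170/3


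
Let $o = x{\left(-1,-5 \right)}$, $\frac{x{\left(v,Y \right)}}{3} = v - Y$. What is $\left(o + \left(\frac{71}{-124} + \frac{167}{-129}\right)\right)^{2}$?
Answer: $\frac{26271547225}{255872016} \approx 102.67$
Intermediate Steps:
$x{\left(v,Y \right)} = - 3 Y + 3 v$ ($x{\left(v,Y \right)} = 3 \left(v - Y\right) = - 3 Y + 3 v$)
$o = 12$ ($o = \left(-3\right) \left(-5\right) + 3 \left(-1\right) = 15 - 3 = 12$)
$\left(o + \left(\frac{71}{-124} + \frac{167}{-129}\right)\right)^{2} = \left(12 + \left(\frac{71}{-124} + \frac{167}{-129}\right)\right)^{2} = \left(12 + \left(71 \left(- \frac{1}{124}\right) + 167 \left(- \frac{1}{129}\right)\right)\right)^{2} = \left(12 - \frac{29867}{15996}\right)^{2} = \left(\frac{162085}{15996}\right)^{2} = \frac{26271547225}{255872016}$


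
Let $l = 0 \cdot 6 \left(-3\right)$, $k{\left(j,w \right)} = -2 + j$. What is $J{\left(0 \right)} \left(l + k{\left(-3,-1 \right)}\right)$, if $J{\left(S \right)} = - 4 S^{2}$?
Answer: $0$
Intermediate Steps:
$l = 0$ ($l = 0 \left(-3\right) = 0$)
$J{\left(0 \right)} \left(l + k{\left(-3,-1 \right)}\right) = - 4 \cdot 0^{2} \left(0 - 5\right) = \left(-4\right) 0 \left(0 - 5\right) = 0 \left(-5\right) = 0$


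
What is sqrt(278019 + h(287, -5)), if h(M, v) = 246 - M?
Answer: sqrt(277978) ≈ 527.24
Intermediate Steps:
sqrt(278019 + h(287, -5)) = sqrt(278019 + (246 - 1*287)) = sqrt(278019 + (246 - 287)) = sqrt(278019 - 41) = sqrt(277978)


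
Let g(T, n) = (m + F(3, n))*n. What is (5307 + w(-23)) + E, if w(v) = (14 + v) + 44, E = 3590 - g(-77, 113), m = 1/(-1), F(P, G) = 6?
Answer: 8367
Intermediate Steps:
m = -1
g(T, n) = 5*n (g(T, n) = (-1 + 6)*n = 5*n)
E = 3025 (E = 3590 - 5*113 = 3590 - 1*565 = 3590 - 565 = 3025)
w(v) = 58 + v
(5307 + w(-23)) + E = (5307 + (58 - 23)) + 3025 = (5307 + 35) + 3025 = 5342 + 3025 = 8367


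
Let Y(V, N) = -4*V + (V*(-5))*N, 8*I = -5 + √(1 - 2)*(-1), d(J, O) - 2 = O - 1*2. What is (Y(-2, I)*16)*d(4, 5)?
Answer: 140 - 100*I ≈ 140.0 - 100.0*I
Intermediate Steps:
d(J, O) = O (d(J, O) = 2 + (O - 1*2) = 2 + (O - 2) = 2 + (-2 + O) = O)
I = -5/8 - I/8 (I = (-5 + √(1 - 2)*(-1))/8 = (-5 + √(-1)*(-1))/8 = (-5 + I*(-1))/8 = (-5 - I)/8 = -5/8 - I/8 ≈ -0.625 - 0.125*I)
Y(V, N) = -4*V - 5*N*V (Y(V, N) = -4*V + (-5*V)*N = -4*V - 5*N*V)
(Y(-2, I)*16)*d(4, 5) = (-1*(-2)*(4 + 5*(-5/8 - I/8))*16)*5 = (-1*(-2)*(4 + (-25/8 - 5*I/8))*16)*5 = (-1*(-2)*(7/8 - 5*I/8)*16)*5 = ((7/4 - 5*I/4)*16)*5 = (28 - 20*I)*5 = 140 - 100*I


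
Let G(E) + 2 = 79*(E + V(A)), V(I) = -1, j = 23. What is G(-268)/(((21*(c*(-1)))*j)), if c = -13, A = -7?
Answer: -21253/6279 ≈ -3.3848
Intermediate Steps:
G(E) = -81 + 79*E (G(E) = -2 + 79*(E - 1) = -2 + 79*(-1 + E) = -2 + (-79 + 79*E) = -81 + 79*E)
G(-268)/(((21*(c*(-1)))*j)) = (-81 + 79*(-268))/(((21*(-13*(-1)))*23)) = (-81 - 21172)/(((21*13)*23)) = -21253/(273*23) = -21253/6279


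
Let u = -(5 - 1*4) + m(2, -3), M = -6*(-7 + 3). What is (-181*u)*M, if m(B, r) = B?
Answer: -4344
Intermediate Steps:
M = 24 (M = -6*(-4) = 24)
u = 1 (u = -(5 - 1*4) + 2 = -(5 - 4) + 2 = -1*1 + 2 = -1 + 2 = 1)
(-181*u)*M = -181*1*24 = -181*24 = -4344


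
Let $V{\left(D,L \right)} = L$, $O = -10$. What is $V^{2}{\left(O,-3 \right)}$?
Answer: $9$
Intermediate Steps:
$V^{2}{\left(O,-3 \right)} = \left(-3\right)^{2} = 9$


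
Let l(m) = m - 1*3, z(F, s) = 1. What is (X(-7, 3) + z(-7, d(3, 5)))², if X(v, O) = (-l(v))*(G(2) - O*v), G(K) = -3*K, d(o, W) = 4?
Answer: 22801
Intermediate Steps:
l(m) = -3 + m (l(m) = m - 3 = -3 + m)
X(v, O) = (-6 - O*v)*(3 - v) (X(v, O) = (-(-3 + v))*(-3*2 - O*v) = (3 - v)*(-6 - O*v) = (-6 - O*v)*(3 - v))
(X(-7, 3) + z(-7, d(3, 5)))² = ((-3 - 7)*(6 + 3*(-7)) + 1)² = (-10*(6 - 21) + 1)² = (-10*(-15) + 1)² = (150 + 1)² = 151² = 22801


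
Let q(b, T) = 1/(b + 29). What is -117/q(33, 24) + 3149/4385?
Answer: -31805641/4385 ≈ -7253.3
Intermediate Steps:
q(b, T) = 1/(29 + b)
-117/q(33, 24) + 3149/4385 = -117/(1/(29 + 33)) + 3149/4385 = -117/(1/62) + 3149*(1/4385) = -117/1/62 + 3149/4385 = -117*62 + 3149/4385 = -7254 + 3149/4385 = -31805641/4385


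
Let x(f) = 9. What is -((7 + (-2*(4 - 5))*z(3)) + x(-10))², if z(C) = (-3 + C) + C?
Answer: -484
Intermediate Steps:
z(C) = -3 + 2*C
-((7 + (-2*(4 - 5))*z(3)) + x(-10))² = -((7 + (-2*(4 - 5))*(-3 + 2*3)) + 9)² = -((7 + (-2*(-1))*(-3 + 6)) + 9)² = -((7 + 2*3) + 9)² = -((7 + 6) + 9)² = -(13 + 9)² = -1*22² = -1*484 = -484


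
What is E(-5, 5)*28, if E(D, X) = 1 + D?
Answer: -112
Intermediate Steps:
E(-5, 5)*28 = (1 - 5)*28 = -4*28 = -112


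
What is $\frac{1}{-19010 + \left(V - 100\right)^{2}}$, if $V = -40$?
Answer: $\frac{1}{590} \approx 0.0016949$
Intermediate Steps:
$\frac{1}{-19010 + \left(V - 100\right)^{2}} = \frac{1}{-19010 + \left(-40 - 100\right)^{2}} = \frac{1}{-19010 + \left(-140\right)^{2}} = \frac{1}{-19010 + 19600} = \frac{1}{590}$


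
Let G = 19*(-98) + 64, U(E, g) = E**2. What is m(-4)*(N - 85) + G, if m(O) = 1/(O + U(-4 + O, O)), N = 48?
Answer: -107917/60 ≈ -1798.6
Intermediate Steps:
G = -1798 (G = -1862 + 64 = -1798)
m(O) = 1/(O + (-4 + O)**2)
m(-4)*(N - 85) + G = (48 - 85)/(-4 + (-4 - 4)**2) - 1798 = -37/(-4 + (-8)**2) - 1798 = -37/(-4 + 64) - 1798 = -37/60 - 1798 = -107917/60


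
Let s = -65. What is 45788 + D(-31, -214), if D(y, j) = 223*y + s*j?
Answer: 52785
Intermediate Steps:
D(y, j) = -65*j + 223*y (D(y, j) = 223*y - 65*j = -65*j + 223*y)
45788 + D(-31, -214) = 45788 + (-65*(-214) + 223*(-31)) = 45788 + (13910 - 6913) = 45788 + 6997 = 52785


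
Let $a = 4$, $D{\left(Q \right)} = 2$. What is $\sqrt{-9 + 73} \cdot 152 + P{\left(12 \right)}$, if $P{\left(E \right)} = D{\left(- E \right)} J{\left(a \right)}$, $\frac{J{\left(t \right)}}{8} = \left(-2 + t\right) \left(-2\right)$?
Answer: $1152$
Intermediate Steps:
$J{\left(t \right)} = 32 - 16 t$ ($J{\left(t \right)} = 8 \left(-2 + t\right) \left(-2\right) = 8 \left(4 - 2 t\right) = 32 - 16 t$)
$P{\left(E \right)} = -64$ ($P{\left(E \right)} = 2 \left(32 - 64\right) = 2 \left(-32\right) = -64$)
$\sqrt{-9 + 73} \cdot 152 + P{\left(12 \right)} = \sqrt{-9 + 73} \cdot 152 - 64 = \sqrt{64} \cdot 152 - 64 = 8 \cdot 152 - 64 = 1216 - 64 = 1152$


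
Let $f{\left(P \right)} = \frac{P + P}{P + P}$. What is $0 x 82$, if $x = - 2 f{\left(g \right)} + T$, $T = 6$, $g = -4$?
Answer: $0$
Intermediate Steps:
$f{\left(P \right)} = 1$ ($f{\left(P \right)} = \frac{2 P}{2 P} = 2 P \frac{1}{2 P} = 1$)
$x = 4$ ($x = \left(-2\right) 1 + 6 = -2 + 6 = 4$)
$0 x 82 = 0 \cdot 4 \cdot 82 = 0 \cdot 82 = 0$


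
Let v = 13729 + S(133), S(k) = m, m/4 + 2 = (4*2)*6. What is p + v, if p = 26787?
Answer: 40700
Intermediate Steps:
m = 184 (m = -8 + 4*((4*2)*6) = -8 + 4*(8*6) = -8 + 4*48 = -8 + 192 = 184)
S(k) = 184
v = 13913 (v = 13729 + 184 = 13913)
p + v = 26787 + 13913 = 40700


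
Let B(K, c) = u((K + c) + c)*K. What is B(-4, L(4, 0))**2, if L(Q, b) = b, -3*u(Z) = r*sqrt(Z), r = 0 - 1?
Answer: -64/9 ≈ -7.1111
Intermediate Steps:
r = -1
u(Z) = sqrt(Z)/3 (u(Z) = -(-1)*sqrt(Z)/3 = sqrt(Z)/3)
B(K, c) = K*sqrt(K + 2*c)/3 (B(K, c) = (sqrt((K + c) + c)/3)*K = (sqrt(K + 2*c)/3)*K = K*sqrt(K + 2*c)/3)
B(-4, L(4, 0))**2 = ((1/3)*(-4)*sqrt(-4 + 2*0))**2 = ((1/3)*(-4)*sqrt(-4 + 0))**2 = ((1/3)*(-4)*sqrt(-4))**2 = ((1/3)*(-4)*(2*I))**2 = (-8*I/3)**2 = -64/9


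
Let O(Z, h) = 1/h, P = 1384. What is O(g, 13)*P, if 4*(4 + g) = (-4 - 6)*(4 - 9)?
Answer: 1384/13 ≈ 106.46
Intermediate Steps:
g = 17/2 (g = -4 + ((-4 - 6)*(4 - 9))/4 = -4 + (-10*(-5))/4 = -4 + (1/4)*50 = -4 + 25/2 = 17/2 ≈ 8.5000)
O(g, 13)*P = 1384/13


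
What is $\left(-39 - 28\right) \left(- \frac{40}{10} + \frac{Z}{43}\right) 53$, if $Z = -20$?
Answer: $\frac{681792}{43} \approx 15856.0$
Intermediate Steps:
$\left(-39 - 28\right) \left(- \frac{40}{10} + \frac{Z}{43}\right) 53 = \left(-39 - 28\right) \left(- \frac{40}{10} - \frac{20}{43}\right) 53 = \left(-39 - 28\right) \left(\left(-40\right) \frac{1}{10} - \frac{20}{43}\right) 53 = - 67 \left(-4 - \frac{20}{43}\right) 53 = \left(-67\right) \left(- \frac{192}{43}\right) 53 = \frac{12864}{43} \cdot 53 = \frac{681792}{43}$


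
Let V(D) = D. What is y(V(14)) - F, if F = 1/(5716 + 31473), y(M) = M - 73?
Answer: -2194152/37189 ≈ -59.000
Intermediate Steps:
y(M) = -73 + M
F = 1/37189 ≈ 2.6890e-5
y(V(14)) - F = (-73 + 14) - 1*1/37189 = -59 - 1/37189 = -2194152/37189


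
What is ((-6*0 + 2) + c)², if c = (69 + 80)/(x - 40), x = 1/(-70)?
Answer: 23309584/7845601 ≈ 2.9710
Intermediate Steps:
x = -1/70 ≈ -0.014286
c = -10430/2801 (c = (69 + 80)/(-1/70 - 40) = 149/(-2801/70) = 149*(-70/2801) = -10430/2801 ≈ -3.7237)
((-6*0 + 2) + c)² = ((-6*0 + 2) - 10430/2801)² = ((0 + 2) - 10430/2801)² = (2 - 10430/2801)² = (-4828/2801)² = 23309584/7845601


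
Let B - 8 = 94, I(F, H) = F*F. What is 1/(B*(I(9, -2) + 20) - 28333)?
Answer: -1/18031 ≈ -5.5460e-5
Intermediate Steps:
I(F, H) = F²
B = 102 (B = 8 + 94 = 102)
1/(B*(I(9, -2) + 20) - 28333) = 1/(102*(9² + 20) - 28333) = 1/(102*(81 + 20) - 28333) = 1/(102*101 - 28333) = 1/(10302 - 28333) = 1/(-18031) = -1/18031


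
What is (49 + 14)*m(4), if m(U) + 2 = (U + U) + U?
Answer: 630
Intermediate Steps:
m(U) = -2 + 3*U (m(U) = -2 + ((U + U) + U) = -2 + (2*U + U) = -2 + 3*U)
(49 + 14)*m(4) = (49 + 14)*(-2 + 3*4) = 63*(-2 + 12) = 63*10 = 630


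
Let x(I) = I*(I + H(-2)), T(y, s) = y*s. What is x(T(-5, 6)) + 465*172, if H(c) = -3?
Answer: 80970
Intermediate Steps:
T(y, s) = s*y
x(I) = I*(-3 + I) (x(I) = I*(I - 3) = I*(-3 + I))
x(T(-5, 6)) + 465*172 = (6*(-5))*(-3 + 6*(-5)) + 465*172 = -30*(-3 - 30) + 79980 = -30*(-33) + 79980 = 990 + 79980 = 80970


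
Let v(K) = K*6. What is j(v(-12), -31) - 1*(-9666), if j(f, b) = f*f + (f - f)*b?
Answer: 14850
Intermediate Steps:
v(K) = 6*K
j(f, b) = f² (j(f, b) = f² + 0*b = f² + 0 = f²)
j(v(-12), -31) - 1*(-9666) = (6*(-12))² - 1*(-9666) = (-72)² + 9666 = 5184 + 9666 = 14850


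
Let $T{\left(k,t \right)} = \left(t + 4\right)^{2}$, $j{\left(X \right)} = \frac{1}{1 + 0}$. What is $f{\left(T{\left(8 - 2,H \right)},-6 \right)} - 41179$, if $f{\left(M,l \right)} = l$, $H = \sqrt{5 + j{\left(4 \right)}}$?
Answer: $-41185$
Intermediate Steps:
$j{\left(X \right)} = 1$ ($j{\left(X \right)} = 1^{-1} = 1$)
$H = \sqrt{6}$ ($H = \sqrt{5 + 1} = \sqrt{6} \approx 2.4495$)
$T{\left(k,t \right)} = \left(4 + t\right)^{2}$
$f{\left(T{\left(8 - 2,H \right)},-6 \right)} - 41179 = -6 - 41179 = -41185$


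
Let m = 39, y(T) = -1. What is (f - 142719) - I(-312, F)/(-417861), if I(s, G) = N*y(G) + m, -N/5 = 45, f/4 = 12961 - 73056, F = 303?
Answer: -53360710325/139287 ≈ -3.8310e+5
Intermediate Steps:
f = -240380 (f = 4*(12961 - 73056) = 4*(-60095) = -240380)
N = -225 (N = -5*45 = -225)
I(s, G) = 264 (I(s, G) = -225*(-1) + 39 = 225 + 39 = 264)
(f - 142719) - I(-312, F)/(-417861) = (-240380 - 142719) - 264/(-417861) = -383099 - 264*(-1)/417861 = -383099 - 1*(-88/139287) = -383099 + 88/139287 = -53360710325/139287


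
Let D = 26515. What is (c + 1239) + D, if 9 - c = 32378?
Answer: -4615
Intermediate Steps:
c = -32369 (c = 9 - 1*32378 = 9 - 32378 = -32369)
(c + 1239) + D = (-32369 + 1239) + 26515 = -31130 + 26515 = -4615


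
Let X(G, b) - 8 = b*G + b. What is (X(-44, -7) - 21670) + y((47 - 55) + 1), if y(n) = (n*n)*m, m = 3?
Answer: -21214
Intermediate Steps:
X(G, b) = 8 + b + G*b (X(G, b) = 8 + (b*G + b) = 8 + (G*b + b) = 8 + (b + G*b) = 8 + b + G*b)
y(n) = 3*n² (y(n) = (n*n)*3 = n²*3 = 3*n²)
(X(-44, -7) - 21670) + y((47 - 55) + 1) = ((8 - 7 - 44*(-7)) - 21670) + 3*((47 - 55) + 1)² = ((8 - 7 + 308) - 21670) + 3*(-8 + 1)² = (309 - 21670) + 3*(-7)² = -21361 + 3*49 = -21361 + 147 = -21214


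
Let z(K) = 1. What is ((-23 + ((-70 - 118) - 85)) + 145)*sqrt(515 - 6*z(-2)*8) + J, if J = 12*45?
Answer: 540 - 151*sqrt(467) ≈ -2723.1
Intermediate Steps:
J = 540
((-23 + ((-70 - 118) - 85)) + 145)*sqrt(515 - 6*z(-2)*8) + J = ((-23 + ((-70 - 118) - 85)) + 145)*sqrt(515 - 6*1*8) + 540 = ((-23 + (-188 - 85)) + 145)*sqrt(515 - 6*8) + 540 = ((-23 - 273) + 145)*sqrt(515 - 48) + 540 = (-296 + 145)*sqrt(467) + 540 = -151*sqrt(467) + 540 = 540 - 151*sqrt(467)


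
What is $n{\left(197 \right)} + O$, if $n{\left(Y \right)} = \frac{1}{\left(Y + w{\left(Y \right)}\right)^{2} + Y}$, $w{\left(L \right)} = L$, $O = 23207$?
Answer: $\frac{3607133632}{155433} \approx 23207.0$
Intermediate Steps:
$n{\left(Y \right)} = \frac{1}{Y + 4 Y^{2}}$ ($n{\left(Y \right)} = \frac{1}{\left(Y + Y\right)^{2} + Y} = \frac{1}{\left(2 Y\right)^{2} + Y} = \frac{1}{4 Y^{2} + Y} = \frac{1}{Y + 4 Y^{2}}$)
$n{\left(197 \right)} + O = \frac{1}{197 \left(1 + 4 \cdot 197\right)} + 23207 = \frac{1}{197 \left(1 + 788\right)} + 23207 = \frac{1}{197 \cdot 789} + 23207 = \frac{1}{197} \cdot \frac{1}{789} + 23207 = \frac{1}{155433} + 23207 = \frac{3607133632}{155433}$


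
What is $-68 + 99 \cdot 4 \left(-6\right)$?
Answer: $-2444$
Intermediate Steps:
$-68 + 99 \cdot 4 \left(-6\right) = -68 + 99 \left(-24\right) = -68 - 2376 = -2444$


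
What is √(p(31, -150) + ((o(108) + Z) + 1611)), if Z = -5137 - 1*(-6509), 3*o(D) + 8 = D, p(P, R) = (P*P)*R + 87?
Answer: 2*I*√317355/3 ≈ 375.56*I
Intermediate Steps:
p(P, R) = 87 + R*P² (p(P, R) = P²*R + 87 = R*P² + 87 = 87 + R*P²)
o(D) = -8/3 + D/3
Z = 1372 (Z = -5137 + 6509 = 1372)
√(p(31, -150) + ((o(108) + Z) + 1611)) = √((87 - 150*31²) + (((-8/3 + (⅓)*108) + 1372) + 1611)) = √((87 - 150*961) + (((-8/3 + 36) + 1372) + 1611)) = √((87 - 144150) + ((100/3 + 1372) + 1611)) = √(-144063 + (4216/3 + 1611)) = √(-144063 + 9049/3) = √(-423140/3) = 2*I*√317355/3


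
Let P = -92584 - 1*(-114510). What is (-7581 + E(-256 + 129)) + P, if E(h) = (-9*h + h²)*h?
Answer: -2179199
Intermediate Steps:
P = 21926 (P = -92584 + 114510 = 21926)
E(h) = h*(h² - 9*h) (E(h) = (h² - 9*h)*h = h*(h² - 9*h))
(-7581 + E(-256 + 129)) + P = (-7581 + (-256 + 129)²*(-9 + (-256 + 129))) + 21926 = (-7581 + (-127)²*(-9 - 127)) + 21926 = (-7581 + 16129*(-136)) + 21926 = (-7581 - 2193544) + 21926 = -2201125 + 21926 = -2179199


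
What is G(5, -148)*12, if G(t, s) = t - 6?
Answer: -12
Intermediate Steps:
G(t, s) = -6 + t
G(5, -148)*12 = (-6 + 5)*12 = -1*12 = -12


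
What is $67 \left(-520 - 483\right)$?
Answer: $-67201$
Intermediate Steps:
$67 \left(-520 - 483\right) = 67 \left(-1003\right) = -67201$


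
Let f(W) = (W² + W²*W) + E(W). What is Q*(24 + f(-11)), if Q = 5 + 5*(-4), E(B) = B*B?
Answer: 15975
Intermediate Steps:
E(B) = B²
f(W) = W³ + 2*W² (f(W) = (W² + W²*W) + W² = (W² + W³) + W² = W³ + 2*W²)
Q = -15 (Q = 5 - 20 = -15)
Q*(24 + f(-11)) = -15*(24 + (-11)²*(2 - 11)) = -15*(24 + 121*(-9)) = -15*(24 - 1089) = -15*(-1065) = 15975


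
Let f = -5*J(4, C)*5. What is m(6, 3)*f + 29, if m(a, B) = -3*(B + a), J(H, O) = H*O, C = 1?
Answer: 2729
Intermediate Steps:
m(a, B) = -3*B - 3*a
f = -100 (f = -20*5 = -100)
m(6, 3)*f + 29 = (-3*3 - 3*6)*(-100) + 29 = (-9 - 18)*(-100) + 29 = -27*(-100) + 29 = 2700 + 29 = 2729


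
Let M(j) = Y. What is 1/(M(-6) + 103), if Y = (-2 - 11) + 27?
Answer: 1/117 ≈ 0.0085470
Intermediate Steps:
Y = 14 (Y = -13 + 27 = 14)
M(j) = 14
1/(M(-6) + 103) = 1/(14 + 103) = 1/117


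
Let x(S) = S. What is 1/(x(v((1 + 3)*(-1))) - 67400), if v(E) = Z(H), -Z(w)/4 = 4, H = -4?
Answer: -1/67416 ≈ -1.4833e-5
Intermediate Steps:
Z(w) = -16 (Z(w) = -4*4 = -16)
v(E) = -16
1/(x(v((1 + 3)*(-1))) - 67400) = 1/(-16 - 67400) = 1/(-67416) = -1/67416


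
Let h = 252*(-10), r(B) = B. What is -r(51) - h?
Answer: 2469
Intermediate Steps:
h = -2520
-r(51) - h = -1*51 - 1*(-2520) = -51 + 2520 = 2469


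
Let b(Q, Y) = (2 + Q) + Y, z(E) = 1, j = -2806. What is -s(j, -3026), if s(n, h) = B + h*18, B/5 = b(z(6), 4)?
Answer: 54433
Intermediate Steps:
b(Q, Y) = 2 + Q + Y
B = 35 (B = 5*(2 + 1 + 4) = 5*7 = 35)
s(n, h) = 35 + 18*h (s(n, h) = 35 + h*18 = 35 + 18*h)
-s(j, -3026) = -(35 + 18*(-3026)) = -(35 - 54468) = -1*(-54433) = 54433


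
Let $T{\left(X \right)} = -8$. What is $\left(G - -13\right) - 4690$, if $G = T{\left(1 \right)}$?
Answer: $-4685$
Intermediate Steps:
$G = -8$
$\left(G - -13\right) - 4690 = \left(-8 - -13\right) - 4690 = \left(-8 + 13\right) - 4690 = 5 - 4690 = -4685$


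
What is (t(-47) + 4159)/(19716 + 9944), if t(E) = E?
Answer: 1028/7415 ≈ 0.13864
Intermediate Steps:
(t(-47) + 4159)/(19716 + 9944) = (-47 + 4159)/(19716 + 9944) = 4112/29660 = 4112*(1/29660) = 1028/7415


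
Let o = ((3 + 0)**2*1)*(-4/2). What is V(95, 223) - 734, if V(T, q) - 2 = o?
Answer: -750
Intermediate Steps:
o = -18 (o = (3**2*1)*(-4*1/2) = (9*1)*(-2) = 9*(-2) = -18)
V(T, q) = -16 (V(T, q) = 2 - 18 = -16)
V(95, 223) - 734 = -16 - 734 = -750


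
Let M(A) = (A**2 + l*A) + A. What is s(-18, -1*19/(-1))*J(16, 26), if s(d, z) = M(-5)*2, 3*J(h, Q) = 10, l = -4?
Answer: 800/3 ≈ 266.67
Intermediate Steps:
J(h, Q) = 10/3 (J(h, Q) = (1/3)*10 = 10/3)
M(A) = A**2 - 3*A (M(A) = (A**2 - 4*A) + A = A**2 - 3*A)
s(d, z) = 80 (s(d, z) = -5*(-3 - 5)*2 = -5*(-8)*2 = 40*2 = 80)
s(-18, -1*19/(-1))*J(16, 26) = 80*(10/3) = 800/3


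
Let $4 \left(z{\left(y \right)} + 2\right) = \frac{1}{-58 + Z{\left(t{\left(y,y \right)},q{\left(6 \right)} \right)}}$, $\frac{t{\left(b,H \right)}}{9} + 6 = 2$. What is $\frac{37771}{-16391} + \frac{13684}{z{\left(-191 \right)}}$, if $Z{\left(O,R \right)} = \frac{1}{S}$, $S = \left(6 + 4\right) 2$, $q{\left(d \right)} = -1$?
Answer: $- \frac{260045002629}{38076293} \approx -6829.6$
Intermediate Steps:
$t{\left(b,H \right)} = -36$ ($t{\left(b,H \right)} = -54 + 9 \cdot 2 = -54 + 18 = -36$)
$S = 20$ ($S = 10 \cdot 2 = 20$)
$Z{\left(O,R \right)} = \frac{1}{20}$
$z{\left(y \right)} = - \frac{2323}{1159}$ ($z{\left(y \right)} = -2 + \frac{1}{4 \left(-58 + \frac{1}{20}\right)} = -2 + \frac{1}{4 \left(- \frac{1159}{20}\right)} = -2 + \frac{1}{4} \left(- \frac{20}{1159}\right) = -2 - \frac{5}{1159} = - \frac{2323}{1159}$)
$\frac{37771}{-16391} + \frac{13684}{z{\left(-191 \right)}} = \frac{37771}{-16391} + \frac{13684}{- \frac{2323}{1159}} = 37771 \left(- \frac{1}{16391}\right) + 13684 \left(- \frac{1159}{2323}\right) = - \frac{37771}{16391} - \frac{15859756}{2323} = - \frac{260045002629}{38076293}$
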